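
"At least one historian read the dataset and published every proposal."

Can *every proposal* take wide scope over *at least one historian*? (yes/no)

The DP *every proposal* is contained in one conjunct of the coordinate structure (*published every proposal*).
The Coordinate Structure Constraint blocks movement (including QR) out of a single conjunct.
*every proposal* is confined to the island and cannot take scope over *at least one historian*.

No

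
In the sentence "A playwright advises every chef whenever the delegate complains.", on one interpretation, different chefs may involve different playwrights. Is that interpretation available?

The described interpretation is the *every chef* > *a playwright* scoping.
Although there is an adjunct clause, *every chef* is in the main clause, not inside the adjunct.
Clause-internal QR can adjoin the lower DP above the subject, yielding the inverse reading.
Both orderings are possible: *a playwright* > *every chef* and *every chef* > *a playwright*.

Yes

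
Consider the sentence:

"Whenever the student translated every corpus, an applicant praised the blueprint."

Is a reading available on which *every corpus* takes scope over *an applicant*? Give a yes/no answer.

No

The target quantifier *every corpus* is part of the adjunct clause *whenever the student translated every corpus*.
Since the clause is an adjunct (not a complement), the Adjunct Condition blocks QR across its edge.
The ordering *every corpus* > *an applicant* is therefore underivable.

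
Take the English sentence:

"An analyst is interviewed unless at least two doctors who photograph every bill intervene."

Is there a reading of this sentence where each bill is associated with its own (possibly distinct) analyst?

This is the *every bill* > *an analyst* reading.
The target quantifier *every bill* is part of the relative clause *who photograph every bill*, which is itself inside the adjunct *unless at least two doctors who photograph every bill intervene*.
Two island boundaries intervene — the relative clause and the adjunct. Either alone would block QR.
*every bill* > *an analyst* would require crossing that boundary, which is illicit.

No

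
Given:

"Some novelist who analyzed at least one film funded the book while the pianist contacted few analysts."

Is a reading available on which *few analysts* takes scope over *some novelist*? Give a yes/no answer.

Structurally, *few analysts* is inside the adjunct clause *while the pianist contacted few analysts*.
The adjunct-island constraint bars QR out of an adverbial clause.
The inverse ordering *few analysts* > *some novelist* is therefore underivable.

No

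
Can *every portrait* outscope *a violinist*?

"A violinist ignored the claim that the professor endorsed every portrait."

No

*every portrait* is embedded in the complex NP *the claim that the professor endorsed every portrait*.
A that-clause complement to a noun is an island; QR cannot cross the NP boundary.
So *every portrait* cannot raise to a position above *a violinist*.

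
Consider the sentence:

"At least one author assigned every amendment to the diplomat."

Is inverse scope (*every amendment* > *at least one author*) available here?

*every amendment* and *at least one author* are in the same minimal clause.
With no island boundary between them, the object can take inverse scope over the subject via ordinary QR within the clause.

Yes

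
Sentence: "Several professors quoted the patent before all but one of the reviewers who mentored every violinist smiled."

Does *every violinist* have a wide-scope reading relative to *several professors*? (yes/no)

No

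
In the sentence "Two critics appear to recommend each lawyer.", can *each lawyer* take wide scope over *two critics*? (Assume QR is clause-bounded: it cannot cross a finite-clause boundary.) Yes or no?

Infinitival complements of raising predicates do not block QR; *each lawyer* and *two critics* are effectively clausemates.
Ordinary QR to a clause-peripheral position gives the wide-scope LF for the lower DP.
The sentence is scopally ambiguous between *two critics* > *each lawyer* and *each lawyer* > *two critics*.

Yes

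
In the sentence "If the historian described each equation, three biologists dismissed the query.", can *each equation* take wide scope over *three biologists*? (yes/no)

The target quantifier *each equation* is part of the adjunct clause *if the historian described each equation*.
Since the clause is an adjunct (not a complement), the Adjunct Condition blocks QR across its edge.
*each equation* > *three biologists* would require crossing that boundary, which is illicit.

No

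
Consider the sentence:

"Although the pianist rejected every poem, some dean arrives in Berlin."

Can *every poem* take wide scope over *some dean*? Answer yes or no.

*every poem* sits inside the adjunct clause *although the pianist rejected every poem*.
Adverbial clauses are not L-marked, so they are barriers for QR — the quantifier cannot escape the adjunct.
So the wide-scope reading for *every poem* is blocked.

No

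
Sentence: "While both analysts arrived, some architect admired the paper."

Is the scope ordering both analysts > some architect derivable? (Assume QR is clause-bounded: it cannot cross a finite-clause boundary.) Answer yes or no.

Structurally, *both analysts* is inside the adjunct clause *while both analysts arrived*.
Adjunct clauses are scope islands: a quantifier inside an adjunct cannot raise into the matrix clause.
*both analysts* is confined to the island and cannot take scope over *some architect*.

No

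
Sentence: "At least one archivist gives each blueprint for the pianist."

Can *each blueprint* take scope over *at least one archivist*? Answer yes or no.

Yes

*at least one archivist* and *each blueprint* are co-arguments of the matrix verb, with nothing but a clause-internal boundary between them.
Nothing blocks QR of the lower DP to a position above the higher one, so inverse scope is available.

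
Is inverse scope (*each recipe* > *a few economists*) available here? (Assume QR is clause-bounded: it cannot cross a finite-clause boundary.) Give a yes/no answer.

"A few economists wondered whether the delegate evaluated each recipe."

No

*each recipe* occurs within the embedded question *whether the delegate evaluated each recipe*.
Embedded wh-clauses are opaque for QR, so the quantifier stays inside the question.
*each recipe* is confined to the island and cannot take scope over *a few economists*.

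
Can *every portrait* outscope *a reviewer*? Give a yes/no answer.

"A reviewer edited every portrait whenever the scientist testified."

Yes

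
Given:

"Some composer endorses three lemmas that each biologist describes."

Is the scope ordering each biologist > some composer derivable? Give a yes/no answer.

No

The DP *each biologist* is contained in the relative clause *that each biologist describes* modifying *three lemmas*.
The relative clause forms an island for QR, so the quantifier is confined to the head noun's restrictor.
*each biologist* > *some composer* would require crossing that boundary, which is illicit.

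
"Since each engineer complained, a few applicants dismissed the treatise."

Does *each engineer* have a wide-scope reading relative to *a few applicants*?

*each engineer* is embedded in the adjunct clause *since each engineer complained*.
The adjunct-island constraint bars QR out of an adverbial clause.
*each engineer* > *a few applicants* would require crossing that boundary, which is illicit.

No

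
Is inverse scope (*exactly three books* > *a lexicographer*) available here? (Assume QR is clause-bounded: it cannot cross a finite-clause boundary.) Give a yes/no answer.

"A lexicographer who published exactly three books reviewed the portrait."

*exactly three books* sits inside the relative clause *who published exactly three books*.
QR out of a relative clause is ruled out by the relative-clause island constraint.
So *exactly three books* cannot raise high enough to outscope *a lexicographer*; only the surface ordering *a lexicographer* > *exactly three books* is available.

No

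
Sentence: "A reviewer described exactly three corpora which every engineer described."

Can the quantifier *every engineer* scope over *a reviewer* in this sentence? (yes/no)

The target quantifier *every engineer* is part of the relative clause *which every engineer described* modifying *exactly three corpora*.
The relative clause forms an island for QR, so the quantifier is confined to the head noun's restrictor.
*every engineer* > *a reviewer* would require crossing that boundary, which is illicit.

No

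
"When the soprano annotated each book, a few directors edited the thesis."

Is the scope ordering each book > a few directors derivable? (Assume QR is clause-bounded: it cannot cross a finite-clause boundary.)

No

The target quantifier *each book* is part of the adjunct clause *when the soprano annotated each book*.
Scope out of an adjunct clause is unavailable: QR respects the adjunct-island constraint.
There is no licit LF on which *each book* c-commands *a few directors*.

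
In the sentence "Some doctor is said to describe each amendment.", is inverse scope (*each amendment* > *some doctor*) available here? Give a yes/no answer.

Infinitival complements of raising predicates do not block QR; *each amendment* and *some doctor* are effectively clausemates.
Clause-internal QR can adjoin the lower DP above the subject, yielding the inverse reading.

Yes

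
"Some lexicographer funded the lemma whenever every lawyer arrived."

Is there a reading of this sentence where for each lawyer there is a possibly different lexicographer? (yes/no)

That reading corresponds to *every lawyer* > *some lexicographer*.
Structurally, *every lawyer* is inside the adjunct clause *whenever every lawyer arrived*.
The adjunct-island constraint bars QR out of an adverbial clause.
So the wide-scope reading for *every lawyer* is blocked.
(Only the surface reading survives: one fixed lexicographer with respect to all the relevant lawyers.)

No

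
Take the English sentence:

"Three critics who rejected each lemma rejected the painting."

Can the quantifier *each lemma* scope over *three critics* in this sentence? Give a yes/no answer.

No

The DP *each lemma* is contained in the relative clause *who rejected each lemma*.
Relative clauses block scope extraction: QR cannot target a position outside the modified NP.
So the wide-scope reading for *each lemma* is blocked.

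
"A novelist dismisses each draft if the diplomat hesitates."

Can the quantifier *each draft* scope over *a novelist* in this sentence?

Yes

Neither queried DP is inside the adjunct, so the adjunct-island constraint does not apply.
Since no island is crossed, the inverse ordering is licensed alongside surface scope.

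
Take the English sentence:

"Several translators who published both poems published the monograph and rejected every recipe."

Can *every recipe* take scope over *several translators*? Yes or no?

*every recipe* is embedded in one conjunct of the coordinate structure (*rejected every recipe*).
Asymmetric QR out of one conjunct violates the Coordinate Structure Constraint.
So the wide-scope reading for *every recipe* is blocked.

No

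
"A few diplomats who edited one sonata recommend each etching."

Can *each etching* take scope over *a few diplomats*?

Yes

The RC *who edited one sonata* is an island, but *each etching* is not inside it — it is the matrix object, a clausemate of *a few diplomats*.
Nothing blocks QR of the lower DP to a position above the higher one, so inverse scope is available.
Both orderings are possible: *a few diplomats* > *each etching* and *each etching* > *a few diplomats*.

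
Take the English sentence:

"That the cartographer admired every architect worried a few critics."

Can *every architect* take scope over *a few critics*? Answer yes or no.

*every architect* occurs within the sentential subject *that the cartographer admired every architect*.
Clausal subjects are scope islands; QR from inside the subject into the matrix is barred.
*every architect* > *a few critics* would require crossing that boundary, which is illicit.

No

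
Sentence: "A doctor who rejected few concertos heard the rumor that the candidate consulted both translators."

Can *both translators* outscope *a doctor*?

No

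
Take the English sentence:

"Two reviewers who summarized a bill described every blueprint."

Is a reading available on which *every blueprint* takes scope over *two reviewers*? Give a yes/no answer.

Yes

Although the sentence contains a relative clause (*who summarized a bill*), *every blueprint* is outside it, in the matrix VP.
Ordinary QR to a clause-peripheral position gives the wide-scope LF for the lower DP.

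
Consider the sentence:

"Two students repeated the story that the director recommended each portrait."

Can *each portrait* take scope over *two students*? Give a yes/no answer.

The target quantifier *each portrait* is part of the complex NP *the story that the director recommended each portrait*.
The complex NP is opaque for QR — the quantifier is frozen inside the noun's complement.
*each portrait* is confined to the island and cannot take scope over *two students*.

No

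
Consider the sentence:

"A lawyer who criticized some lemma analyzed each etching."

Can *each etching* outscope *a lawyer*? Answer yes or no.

*each etching* is a matrix argument; only *a lawyer* is modified by the relative clause *who criticized some lemma*, so the RC island is irrelevant to the target quantifier.
With no island boundary between them, the object can take inverse scope over the subject via ordinary QR within the clause.
The sentence is scopally ambiguous between *a lawyer* > *each etching* and *each etching* > *a lawyer*.

Yes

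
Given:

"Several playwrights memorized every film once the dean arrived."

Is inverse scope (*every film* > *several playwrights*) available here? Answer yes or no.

*every film* is a matrix argument; the adjunct is an island but the target quantifier is outside it.
Clause-internal QR can adjoin the lower DP above the subject, yielding the inverse reading.
So *every film* > *several playwrights* is among the available readings.

Yes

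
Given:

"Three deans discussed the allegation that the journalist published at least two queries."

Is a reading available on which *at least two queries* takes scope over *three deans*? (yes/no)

No

The DP *at least two queries* is contained in the complex NP *the allegation that the journalist published at least two queries*.
Since the clause is the complement of a nominal head, the CNPC blocks scope extraction.
The inverse ordering *at least two queries* > *three deans* is therefore underivable.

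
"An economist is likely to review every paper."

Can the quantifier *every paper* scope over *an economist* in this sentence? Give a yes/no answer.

Infinitival complements of raising predicates do not block QR; *every paper* and *an economist* are effectively clausemates.
Clause-internal QR can adjoin the lower DP above the subject, yielding the inverse reading.

Yes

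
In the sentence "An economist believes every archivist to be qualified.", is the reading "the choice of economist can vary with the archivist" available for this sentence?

Yes

The paraphrase describes the scope ordering *every archivist* > *an economist*.
*every archivist* is the subject of an ECM infinitive — the infinitival complement of an ECM verb is not a scope island, so *every archivist* can raise into the matrix clause.
Nothing blocks QR of the lower DP to a position above the higher one, so inverse scope is available.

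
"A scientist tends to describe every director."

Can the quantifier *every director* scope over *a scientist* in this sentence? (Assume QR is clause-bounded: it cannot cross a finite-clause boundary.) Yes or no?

*every director* is inside a raising infinitive, which is transparent to QR (no CP barrier), so it behaves as a matrix argument.
With no island boundary between them, the object can take inverse scope over the subject via ordinary QR within the clause.
The sentence is scopally ambiguous between *a scientist* > *every director* and *every director* > *a scientist*.

Yes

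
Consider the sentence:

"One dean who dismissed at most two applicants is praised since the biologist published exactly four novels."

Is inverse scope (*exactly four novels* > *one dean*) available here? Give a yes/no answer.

No

The DP *exactly four novels* is contained in the adjunct clause *since the biologist published exactly four novels*.
Adjunct clauses are scope islands: a quantifier inside an adjunct cannot raise into the matrix clause.
*exactly four novels* > *one dean* would require crossing that boundary, which is illicit.
(Only the surface reading survives: one fixed dean with respect to all the relevant novels.)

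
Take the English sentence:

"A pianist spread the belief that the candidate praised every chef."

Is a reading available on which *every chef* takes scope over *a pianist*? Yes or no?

No

*every chef* sits inside the complex NP *the belief that the candidate praised every chef*.
Since the clause is the complement of a nominal head, the CNPC blocks scope extraction.
Hence only narrow scope for *every chef* (under *a pianist*) survives.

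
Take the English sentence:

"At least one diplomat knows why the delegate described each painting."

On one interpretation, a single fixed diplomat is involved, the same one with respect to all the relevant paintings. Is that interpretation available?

Yes

The paraphrase describes the scope ordering *at least one diplomat* > *each painting*.
Surface scope (*at least one diplomat* > *each painting*) is always derivable; islands only block QR, not in-situ interpretation.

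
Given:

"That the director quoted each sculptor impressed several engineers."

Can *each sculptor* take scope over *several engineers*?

No

The target quantifier *each sculptor* is part of the sentential subject *that the director quoted each sculptor*.
The subject-island constraint blocks QR out of a clausal subject.
So the wide-scope reading for *each sculptor* is blocked.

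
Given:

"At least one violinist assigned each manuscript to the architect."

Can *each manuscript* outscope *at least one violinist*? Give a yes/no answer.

Yes

*each manuscript* is the matrix object and *at least one violinist* the matrix subject; the two are clausemates.
Since no island is crossed, the inverse ordering is licensed alongside surface scope.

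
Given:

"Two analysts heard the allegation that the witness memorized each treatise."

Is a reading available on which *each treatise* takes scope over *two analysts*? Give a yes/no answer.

*each treatise* sits inside the complex NP *the allegation that the witness memorized each treatise*.
A that-clause complement to a noun is an island; QR cannot cross the NP boundary.
*each treatise* is confined to the island and cannot take scope over *two analysts*.

No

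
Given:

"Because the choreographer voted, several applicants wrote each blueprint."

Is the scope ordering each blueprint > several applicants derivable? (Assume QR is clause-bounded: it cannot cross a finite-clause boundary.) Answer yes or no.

Yes

The adjunct clause does not contain *each blueprint*, which is the matrix object.
Nothing blocks QR of the lower DP to a position above the higher one, so inverse scope is available.
The sentence is scopally ambiguous between *several applicants* > *each blueprint* and *each blueprint* > *several applicants*.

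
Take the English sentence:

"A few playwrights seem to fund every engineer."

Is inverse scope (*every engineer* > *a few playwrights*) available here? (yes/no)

Raising constructions are monoclausal for scope purposes; *every engineer* is not separated from *a few playwrights* by any island.
With no island boundary between them, the object can take inverse scope over the subject via ordinary QR within the clause.

Yes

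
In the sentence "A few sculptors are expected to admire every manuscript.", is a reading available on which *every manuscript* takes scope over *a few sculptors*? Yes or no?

The matrix predicate is a raising verb, whose infinitival complement is not a scope island — *every manuscript* can QR into the matrix clause.
Ordinary QR to a clause-peripheral position gives the wide-scope LF for the lower DP.
So *every manuscript* > *a few sculptors* is among the available readings.

Yes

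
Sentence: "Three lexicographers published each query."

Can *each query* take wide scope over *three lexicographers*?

Yes

*each query* is the matrix object and *three lexicographers* the matrix subject; the two are clausemates.
With no island boundary between them, the object can take inverse scope over the subject via ordinary QR within the clause.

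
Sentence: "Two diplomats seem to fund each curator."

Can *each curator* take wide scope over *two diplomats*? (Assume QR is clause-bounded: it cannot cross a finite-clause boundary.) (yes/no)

*each curator* is the object of the infinitival complement of a raising predicate; raising infinitives are transparent for QR, so the two DPs are in effect clausemates.
Nothing blocks QR of the lower DP to a position above the higher one, so inverse scope is available.
The sentence is scopally ambiguous between *two diplomats* > *each curator* and *each curator* > *two diplomats*.

Yes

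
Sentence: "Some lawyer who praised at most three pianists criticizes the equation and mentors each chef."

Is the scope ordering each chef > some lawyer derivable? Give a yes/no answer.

The target quantifier *each chef* is part of one conjunct of the coordinate structure (*mentors each chef*).
The Coordinate Structure Constraint blocks movement (including QR) out of a single conjunct.
The inverse ordering *each chef* > *some lawyer* is therefore underivable.

No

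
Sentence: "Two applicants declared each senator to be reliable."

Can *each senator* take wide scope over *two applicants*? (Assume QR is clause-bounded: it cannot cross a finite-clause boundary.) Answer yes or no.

Yes

ECM infinitives lack a CP barrier, so *each senator* can QR over the matrix subject *two applicants*.
Ordinary QR to a clause-peripheral position gives the wide-scope LF for the lower DP.
The sentence is scopally ambiguous between *two applicants* > *each senator* and *each senator* > *two applicants*.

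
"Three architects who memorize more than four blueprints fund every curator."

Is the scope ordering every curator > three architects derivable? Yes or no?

*every curator* is a matrix argument; only *three architects* is modified by the relative clause *who memorize more than four blueprints*, so the RC island is irrelevant to the target quantifier.
Nothing blocks QR of the lower DP to a position above the higher one, so inverse scope is available.

Yes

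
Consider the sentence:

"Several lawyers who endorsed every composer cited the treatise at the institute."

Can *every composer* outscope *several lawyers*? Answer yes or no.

No

Structurally, *every composer* is inside the relative clause *who endorsed every composer*.
Relative clauses block scope extraction: QR cannot target a position outside the modified NP.
*every composer* > *several lawyers* would require crossing that boundary, which is illicit.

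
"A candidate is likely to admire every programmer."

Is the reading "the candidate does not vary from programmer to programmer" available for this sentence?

Yes

The described interpretation is the *a candidate* > *every programmer* scoping.
Surface scope (*a candidate* > *every programmer*) is always derivable; islands only block QR, not in-situ interpretation.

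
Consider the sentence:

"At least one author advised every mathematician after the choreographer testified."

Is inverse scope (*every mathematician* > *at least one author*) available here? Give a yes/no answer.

Neither queried DP is inside the adjunct, so the adjunct-island constraint does not apply.
Nothing blocks QR of the lower DP to a position above the higher one, so inverse scope is available.

Yes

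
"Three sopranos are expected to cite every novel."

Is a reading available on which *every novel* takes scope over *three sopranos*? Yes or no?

*every novel* is the object of the infinitival complement of a raising predicate; raising infinitives are transparent for QR, so the two DPs are in effect clausemates.
Since no island is crossed, the inverse ordering is licensed alongside surface scope.

Yes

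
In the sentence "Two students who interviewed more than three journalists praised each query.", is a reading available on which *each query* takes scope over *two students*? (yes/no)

Yes

*each query* sits in the matrix clause, not in the relative clause on *two students*.
No island intervenes, so both surface and inverse scope are derivable.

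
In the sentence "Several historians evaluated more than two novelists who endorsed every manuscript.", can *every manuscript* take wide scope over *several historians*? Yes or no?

No

Structurally, *every manuscript* is inside the relative clause *who endorsed every manuscript* modifying *more than two novelists*.
Quantifiers inside a relative clause are trapped there; the RC boundary blocks QR.
Hence only narrow scope for *every manuscript* (under *several historians*) survives.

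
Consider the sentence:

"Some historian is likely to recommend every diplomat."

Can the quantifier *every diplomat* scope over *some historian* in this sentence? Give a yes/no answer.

*every diplomat* is the object of the infinitival complement of a raising predicate; raising infinitives are transparent for QR, so the two DPs are in effect clausemates.
Clause-internal QR can adjoin the lower DP above the subject, yielding the inverse reading.

Yes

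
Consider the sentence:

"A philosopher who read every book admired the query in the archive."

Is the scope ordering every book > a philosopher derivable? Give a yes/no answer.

*every book* occurs within the relative clause *who read every book*.
Quantifiers inside a relative clause are trapped there; the RC boundary blocks QR.
*every book* is confined to the island and cannot take scope over *a philosopher*.

No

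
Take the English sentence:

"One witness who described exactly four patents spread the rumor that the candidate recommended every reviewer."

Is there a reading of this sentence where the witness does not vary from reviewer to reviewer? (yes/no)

Yes

The described interpretation is the *one witness* > *every reviewer* scoping.
That is the surface-scope ordering, which is always one of the available readings — island constraints only ever restrict inverse scope.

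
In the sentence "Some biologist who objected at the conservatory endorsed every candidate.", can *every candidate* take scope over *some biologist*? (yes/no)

Yes

*every candidate* sits in the matrix clause, not in the relative clause on *some biologist*.
Clause-internal QR can adjoin the lower DP above the subject, yielding the inverse reading.
The sentence is scopally ambiguous between *some biologist* > *every candidate* and *every candidate* > *some biologist*.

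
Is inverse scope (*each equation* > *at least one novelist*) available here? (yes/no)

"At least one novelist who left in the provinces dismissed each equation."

Yes

*each equation* is a matrix argument; only *at least one novelist* is modified by the relative clause *who left in the provinces*, so the RC island is irrelevant to the target quantifier.
Ordinary QR to a clause-peripheral position gives the wide-scope LF for the lower DP.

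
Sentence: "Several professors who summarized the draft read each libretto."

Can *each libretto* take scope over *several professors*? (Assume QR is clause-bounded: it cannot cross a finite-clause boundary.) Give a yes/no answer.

Yes

The relative clause *who summarized the draft* modifies *several professors*, but *each libretto* is not inside that relative clause — it is an argument of the matrix verb.
QR within a single clause is free, so the lower quantifier may take scope over the higher one.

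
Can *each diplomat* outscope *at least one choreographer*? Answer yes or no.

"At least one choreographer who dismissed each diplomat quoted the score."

No

The target quantifier *each diplomat* is part of the relative clause *who dismissed each diplomat*.
A relative clause is a scope island — quantifier raising cannot cross its boundary.
*each diplomat* > *at least one choreographer* would require crossing that boundary, which is illicit.
(Only the surface reading survives: one fixed choreographer with respect to all the relevant diplomats.)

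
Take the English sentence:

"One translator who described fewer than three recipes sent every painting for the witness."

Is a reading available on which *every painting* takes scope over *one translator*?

*every painting* is a matrix argument; only *one translator* is modified by the relative clause *who described fewer than three recipes*, so the RC island is irrelevant to the target quantifier.
QR within a single clause is free, so the lower quantifier may take scope over the higher one.

Yes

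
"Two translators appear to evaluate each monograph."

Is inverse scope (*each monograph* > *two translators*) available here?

*each monograph* is inside a raising infinitive, which is transparent to QR (no CP barrier), so it behaves as a matrix argument.
No island intervenes, so both surface and inverse scope are derivable.

Yes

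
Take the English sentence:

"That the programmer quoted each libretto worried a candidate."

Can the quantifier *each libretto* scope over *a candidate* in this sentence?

No

Structurally, *each libretto* is inside the sentential subject *that the programmer quoted each libretto*.
Sentential subjects are islands: a quantifier inside the subject clause cannot raise over the matrix predicate.
So the wide-scope reading for *each libretto* is blocked.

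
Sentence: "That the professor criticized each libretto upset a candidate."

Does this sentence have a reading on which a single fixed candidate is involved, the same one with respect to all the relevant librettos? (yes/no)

The described interpretation is the *a candidate* > *each libretto* scoping.
Nothing needs to raise out of an island for *a candidate* > *each libretto*: *a candidate* takes scope from its matrix position over the clause containing *each libretto*.

Yes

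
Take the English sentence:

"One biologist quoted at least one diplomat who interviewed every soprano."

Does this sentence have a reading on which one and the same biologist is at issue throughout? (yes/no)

Yes

That reading corresponds to *one biologist* > *every soprano*.
Nothing needs to raise for *one biologist* > *every soprano*, so no island constraint is at stake.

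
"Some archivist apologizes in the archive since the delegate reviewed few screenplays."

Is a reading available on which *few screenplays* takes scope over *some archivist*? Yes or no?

No

The DP *few screenplays* is contained in the adjunct clause *since the delegate reviewed few screenplays*.
Adjuncts are opaque for quantifier raising; a quantifier in an adjunct stays inside it.
*few screenplays* > *some archivist* would require crossing that boundary, which is illicit.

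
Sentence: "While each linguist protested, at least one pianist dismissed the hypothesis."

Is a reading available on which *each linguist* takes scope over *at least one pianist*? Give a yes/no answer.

No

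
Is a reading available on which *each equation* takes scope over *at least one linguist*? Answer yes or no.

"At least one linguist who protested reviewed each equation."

Yes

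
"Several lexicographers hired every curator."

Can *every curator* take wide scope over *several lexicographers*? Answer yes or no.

Yes

*several lexicographers* and *every curator* are co-arguments of the matrix verb, with nothing but a clause-internal boundary between them.
Clause-internal QR can adjoin the lower DP above the subject, yielding the inverse reading.
So *every curator* > *several lexicographers* is among the available readings.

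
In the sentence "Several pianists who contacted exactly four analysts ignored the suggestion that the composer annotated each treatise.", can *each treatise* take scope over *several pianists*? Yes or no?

Structurally, *each treatise* is inside the complex NP *the suggestion that the composer annotated each treatise*.
Since the clause is the complement of a nominal head, the CNPC blocks scope extraction.
So *each treatise* cannot raise to a position above *several pianists*.

No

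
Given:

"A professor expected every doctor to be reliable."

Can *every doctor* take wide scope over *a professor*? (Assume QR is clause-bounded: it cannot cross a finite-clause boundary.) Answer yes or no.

*every doctor* is an ECM subject; ECM complements are not islands, and the embedded quantifier may take matrix scope.
No island intervenes, so both surface and inverse scope are derivable.
So *every doctor* > *a professor* is among the available readings.

Yes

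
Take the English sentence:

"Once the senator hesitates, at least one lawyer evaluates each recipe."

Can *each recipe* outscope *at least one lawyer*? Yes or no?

Yes

The adjunct island is irrelevant here — *each recipe* and *at least one lawyer* are both in the matrix clause.
Ordinary QR to a clause-peripheral position gives the wide-scope LF for the lower DP.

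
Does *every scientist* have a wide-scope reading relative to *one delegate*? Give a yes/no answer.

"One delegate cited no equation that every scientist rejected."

No

*every scientist* is embedded in the relative clause *that every scientist rejected* modifying *no equation*.
Relative clauses block scope extraction: QR cannot target a position outside the modified NP.
So *every scientist* cannot raise to a position above *one delegate*.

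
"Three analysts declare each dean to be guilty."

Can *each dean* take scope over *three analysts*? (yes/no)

Yes

This is an ECM construction: *each dean* is the infinitival subject, Case-marked by the matrix verb, and the infinitive is transparent for QR.
With no island boundary between them, the object can take inverse scope over the subject via ordinary QR within the clause.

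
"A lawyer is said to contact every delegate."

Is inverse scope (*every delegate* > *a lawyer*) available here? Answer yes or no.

Yes

Raising constructions are monoclausal for scope purposes; *every delegate* is not separated from *a lawyer* by any island.
No island intervenes, so both surface and inverse scope are derivable.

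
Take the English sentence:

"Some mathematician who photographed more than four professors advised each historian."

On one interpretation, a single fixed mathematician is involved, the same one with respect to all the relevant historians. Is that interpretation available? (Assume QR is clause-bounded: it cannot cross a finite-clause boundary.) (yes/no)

That reading corresponds to *some mathematician* > *each historian*.
Nothing needs to raise for *some mathematician* > *each historian*, so no island constraint is at stake.

Yes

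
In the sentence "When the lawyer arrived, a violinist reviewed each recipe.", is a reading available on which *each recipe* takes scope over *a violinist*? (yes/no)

The adjunct island is irrelevant here — *each recipe* and *a violinist* are both in the matrix clause.
QR within a single clause is free, so the lower quantifier may take scope over the higher one.
Both orderings are possible: *a violinist* > *each recipe* and *each recipe* > *a violinist*.

Yes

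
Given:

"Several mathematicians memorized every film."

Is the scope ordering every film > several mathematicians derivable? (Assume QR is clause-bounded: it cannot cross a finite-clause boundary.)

*every film* is the matrix object and *several mathematicians* the matrix subject; the two are clausemates.
Nothing blocks QR of the lower DP to a position above the higher one, so inverse scope is available.
So *every film* > *several mathematicians* is among the available readings.

Yes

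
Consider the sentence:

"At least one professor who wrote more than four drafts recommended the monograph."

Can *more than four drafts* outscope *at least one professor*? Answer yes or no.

No

*more than four drafts* occurs within the relative clause *who wrote more than four drafts*.
QR out of a relative clause is ruled out by the relative-clause island constraint.
*more than four drafts* is confined to the island and cannot take scope over *at least one professor*.
(Only the surface reading survives: one fixed professor with respect to all the relevant drafts.)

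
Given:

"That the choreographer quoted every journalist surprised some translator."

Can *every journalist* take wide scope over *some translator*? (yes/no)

No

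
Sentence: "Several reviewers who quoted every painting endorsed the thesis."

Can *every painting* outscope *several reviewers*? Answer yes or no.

No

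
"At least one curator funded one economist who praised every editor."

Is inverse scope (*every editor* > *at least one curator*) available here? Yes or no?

*every editor* occurs within the relative clause *who praised every editor* modifying *one economist*.
QR out of a relative clause is ruled out by the relative-clause island constraint.
So *every editor* cannot raise high enough to outscope *at least one curator*; only the surface ordering *at least one curator* > *every editor* is available.

No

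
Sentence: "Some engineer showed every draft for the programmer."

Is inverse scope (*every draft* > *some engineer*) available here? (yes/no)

*every draft* is the matrix object and *some engineer* the matrix subject; the two are clausemates.
Ordinary QR to a clause-peripheral position gives the wide-scope LF for the lower DP.
The sentence is scopally ambiguous between *some engineer* > *every draft* and *every draft* > *some engineer*.

Yes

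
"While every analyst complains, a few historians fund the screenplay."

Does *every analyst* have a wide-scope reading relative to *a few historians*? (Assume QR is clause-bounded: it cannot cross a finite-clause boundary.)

*every analyst* sits inside the adjunct clause *while every analyst complains*.
The adjunct-island constraint bars QR out of an adverbial clause.
*every analyst* is confined to the island and cannot take scope over *a few historians*.

No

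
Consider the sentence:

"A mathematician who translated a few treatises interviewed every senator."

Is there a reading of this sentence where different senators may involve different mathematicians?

The paraphrase describes the scope ordering *every senator* > *a mathematician*.
*every senator* sits in the matrix clause, not in the relative clause on *a mathematician*.
Nothing blocks QR of the lower DP to a position above the higher one, so inverse scope is available.
Both orderings are possible: *a mathematician* > *every senator* and *every senator* > *a mathematician*.

Yes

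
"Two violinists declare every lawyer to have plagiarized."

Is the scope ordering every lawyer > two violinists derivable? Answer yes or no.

Yes

The ECM infinitive is scope-transparent — *every lawyer* is free to raise above *two violinists*.
QR within a single clause is free, so the lower quantifier may take scope over the higher one.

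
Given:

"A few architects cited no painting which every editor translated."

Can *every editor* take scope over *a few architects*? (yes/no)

*every editor* sits inside the relative clause *which every editor translated* modifying *no painting*.
The relative clause forms an island for QR, so the quantifier is confined to the head noun's restrictor.
*every editor* > *a few architects* would require crossing that boundary, which is illicit.

No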